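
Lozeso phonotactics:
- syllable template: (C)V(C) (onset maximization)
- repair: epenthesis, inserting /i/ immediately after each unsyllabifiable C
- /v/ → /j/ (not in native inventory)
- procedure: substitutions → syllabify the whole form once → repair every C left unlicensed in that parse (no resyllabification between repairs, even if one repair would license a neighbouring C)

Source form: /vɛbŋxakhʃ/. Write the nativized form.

jɛbŋixakhiʃi

Substitution: /v/ → /j/, giving /jɛbŋxakhʃ/.
The consonants /ŋ/, /h/, /ʃ/ cannot be parsed into a legal (C)V(C) syllable (at most one coda consonant is licensed; onsets are limited to one consonant).
Each unlicensed consonant becomes the onset of a new syllable: /ŋ/ → /ŋi/, /h/ → /hi/, /ʃ/ → /ʃi/.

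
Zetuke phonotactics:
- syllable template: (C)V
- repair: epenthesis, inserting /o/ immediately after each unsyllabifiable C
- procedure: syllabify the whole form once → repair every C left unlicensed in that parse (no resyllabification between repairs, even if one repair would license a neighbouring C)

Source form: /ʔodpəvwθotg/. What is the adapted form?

Under (C)V, the unsyllabifiable consonants are /d/, /v/, /w/, /t/, /g/ (no codas are permitted; onsets are limited to one consonant).
Epenthesis after each stranded consonant: /d/ → /do/, /v/ → /vo/, /w/ → /wo/, /t/ → /to/, /g/ → /go/.

ʔodopəvowoθotogo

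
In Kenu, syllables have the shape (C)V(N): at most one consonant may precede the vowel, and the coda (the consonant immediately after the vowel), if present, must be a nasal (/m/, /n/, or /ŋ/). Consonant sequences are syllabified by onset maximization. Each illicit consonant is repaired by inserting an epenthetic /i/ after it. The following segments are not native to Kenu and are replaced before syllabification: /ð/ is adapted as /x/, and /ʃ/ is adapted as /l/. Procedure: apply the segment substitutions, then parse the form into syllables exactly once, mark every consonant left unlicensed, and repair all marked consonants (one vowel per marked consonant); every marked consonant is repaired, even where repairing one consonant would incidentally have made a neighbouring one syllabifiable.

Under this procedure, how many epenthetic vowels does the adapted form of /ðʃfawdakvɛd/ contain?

5

After substitution the input is /xlfawdakvɛd/.
The unsyllabifiable consonants are /x/, /l/, /w/, /k/, /d/; each receives one epenthetic vowel.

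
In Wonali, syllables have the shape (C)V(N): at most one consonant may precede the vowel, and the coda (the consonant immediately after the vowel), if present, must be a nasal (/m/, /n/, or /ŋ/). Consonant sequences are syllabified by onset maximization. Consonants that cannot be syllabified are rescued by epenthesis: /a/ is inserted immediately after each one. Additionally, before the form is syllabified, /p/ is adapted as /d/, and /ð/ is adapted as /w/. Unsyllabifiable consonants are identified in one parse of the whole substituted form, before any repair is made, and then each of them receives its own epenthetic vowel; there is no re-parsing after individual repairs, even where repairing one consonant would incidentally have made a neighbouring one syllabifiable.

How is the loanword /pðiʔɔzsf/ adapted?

Substitution: /p/ → /d/, /ð/ → /w/, giving /dwiʔɔzsf/.
Syllabifying with onset maximization leaves /d/, /z/, /s/, /f/ stranded (only a nasal (/m/, /n/, or /ŋ/) is licensed in coda position; onsets are limited to one consonant).
Inserting the epenthetic vowel yields /d/ → /da/, /z/ → /za/, /s/ → /sa/, /f/ → /fa/.

dawiʔɔzasafa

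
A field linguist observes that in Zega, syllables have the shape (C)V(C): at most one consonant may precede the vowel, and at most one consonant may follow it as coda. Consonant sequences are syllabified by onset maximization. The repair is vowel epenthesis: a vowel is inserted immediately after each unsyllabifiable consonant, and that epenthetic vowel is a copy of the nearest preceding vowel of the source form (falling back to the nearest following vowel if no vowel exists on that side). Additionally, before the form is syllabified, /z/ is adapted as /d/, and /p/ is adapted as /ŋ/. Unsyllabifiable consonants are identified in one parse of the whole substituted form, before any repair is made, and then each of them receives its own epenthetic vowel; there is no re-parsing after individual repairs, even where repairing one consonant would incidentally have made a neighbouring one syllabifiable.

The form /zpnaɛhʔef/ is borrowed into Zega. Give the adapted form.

daŋanaɛhʔef

Substitution: /z/ → /d/, /p/ → /ŋ/, giving /dŋnaɛhʔef/.
Under (C)V(C), the unsyllabifiable consonants are /d/, /ŋ/ (at most one coda consonant is licensed; onsets are limited to one consonant).
Epenthesis after each stranded consonant: /d/ → /da/, /ŋ/ → /ŋa/.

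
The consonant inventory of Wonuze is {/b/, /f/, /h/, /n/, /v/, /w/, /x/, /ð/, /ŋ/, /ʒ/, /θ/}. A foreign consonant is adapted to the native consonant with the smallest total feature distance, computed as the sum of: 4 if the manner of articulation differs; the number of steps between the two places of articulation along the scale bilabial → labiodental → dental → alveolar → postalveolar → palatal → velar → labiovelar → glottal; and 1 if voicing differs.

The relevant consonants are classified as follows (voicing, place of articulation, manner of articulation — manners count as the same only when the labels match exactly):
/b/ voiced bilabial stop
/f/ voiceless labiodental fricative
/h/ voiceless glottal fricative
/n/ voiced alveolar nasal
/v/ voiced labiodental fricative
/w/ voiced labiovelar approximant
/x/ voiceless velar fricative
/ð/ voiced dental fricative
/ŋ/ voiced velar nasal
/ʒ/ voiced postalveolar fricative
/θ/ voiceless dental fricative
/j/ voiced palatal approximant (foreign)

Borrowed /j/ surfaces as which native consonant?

w

/w/ is closest: same manner (approximant), place distance 2 (palatal→labiovelar), same voicing; total 2. Next closest is /ŋ/ at distance 5.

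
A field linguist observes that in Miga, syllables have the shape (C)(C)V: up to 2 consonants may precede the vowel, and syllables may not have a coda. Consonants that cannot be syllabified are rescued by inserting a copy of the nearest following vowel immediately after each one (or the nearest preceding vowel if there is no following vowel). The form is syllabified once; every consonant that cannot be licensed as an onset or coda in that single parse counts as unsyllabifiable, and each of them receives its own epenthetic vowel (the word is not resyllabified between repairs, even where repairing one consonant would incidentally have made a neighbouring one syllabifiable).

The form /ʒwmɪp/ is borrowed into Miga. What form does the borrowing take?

ʒɪwmɪpɪ

Syllabifying with onset maximization leaves /ʒ/, /p/ stranded (no codas are permitted; onsets may contain at most 2 consonants).
Epenthesis after each stranded consonant: /ʒ/ → /ʒɪ/, /p/ → /pɪ/.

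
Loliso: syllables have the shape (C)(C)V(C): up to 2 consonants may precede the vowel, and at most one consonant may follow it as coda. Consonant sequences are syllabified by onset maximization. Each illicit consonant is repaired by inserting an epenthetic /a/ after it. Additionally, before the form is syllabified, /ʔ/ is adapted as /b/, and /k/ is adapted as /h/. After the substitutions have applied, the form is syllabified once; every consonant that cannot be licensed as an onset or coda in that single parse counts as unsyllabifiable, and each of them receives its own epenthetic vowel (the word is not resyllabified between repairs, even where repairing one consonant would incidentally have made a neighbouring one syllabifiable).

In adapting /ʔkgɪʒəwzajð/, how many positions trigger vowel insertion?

2

After substitution the input is /bhgɪʒəwzajð/.
The unsyllabifiable consonants are /b/, /ð/; each receives one epenthetic vowel.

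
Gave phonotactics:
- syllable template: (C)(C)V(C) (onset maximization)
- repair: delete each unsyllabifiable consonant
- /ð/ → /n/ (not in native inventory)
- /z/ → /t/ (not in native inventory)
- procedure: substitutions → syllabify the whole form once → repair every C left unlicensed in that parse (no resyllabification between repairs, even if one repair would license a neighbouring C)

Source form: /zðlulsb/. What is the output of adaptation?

Substitution: /z/ → /t/, /ð/ → /n/, giving /tnlulsb/.
Syllabifying with onset maximization leaves /t/, /s/, /b/ stranded (at most one coda consonant is licensed; onsets may contain at most 2 consonants).
Deletion applies to /t/, /s/, /b/.

nlul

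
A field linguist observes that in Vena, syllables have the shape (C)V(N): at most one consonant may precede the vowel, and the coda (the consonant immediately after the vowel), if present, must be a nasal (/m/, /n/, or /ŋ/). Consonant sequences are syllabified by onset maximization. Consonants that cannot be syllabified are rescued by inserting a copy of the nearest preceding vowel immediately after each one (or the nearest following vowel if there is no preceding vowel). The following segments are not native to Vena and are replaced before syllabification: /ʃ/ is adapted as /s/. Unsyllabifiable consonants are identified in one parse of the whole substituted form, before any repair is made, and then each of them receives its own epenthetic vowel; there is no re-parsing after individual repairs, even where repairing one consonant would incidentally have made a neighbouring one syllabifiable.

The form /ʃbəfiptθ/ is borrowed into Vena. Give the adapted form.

səbəfipitiθi

Substitution: /ʃ/ → /s/, giving /sbəfiptθ/.
The consonants /s/, /p/, /t/, /θ/ cannot be parsed into a legal (C)V(N) syllable (only a nasal (/m/, /n/, or /ŋ/) is licensed in coda position; onsets are limited to one consonant).
Each unlicensed consonant becomes the onset of a new syllable: /s/ → /sə/, /p/ → /pi/, /t/ → /ti/, /θ/ → /θi/.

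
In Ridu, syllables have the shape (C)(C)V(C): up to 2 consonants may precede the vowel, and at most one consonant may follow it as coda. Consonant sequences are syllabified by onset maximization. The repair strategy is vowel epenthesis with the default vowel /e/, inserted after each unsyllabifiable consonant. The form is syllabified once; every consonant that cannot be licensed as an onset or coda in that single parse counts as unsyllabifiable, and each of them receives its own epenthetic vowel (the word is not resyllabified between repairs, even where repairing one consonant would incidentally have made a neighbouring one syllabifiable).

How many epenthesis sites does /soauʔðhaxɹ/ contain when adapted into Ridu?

The unsyllabifiable consonants are /ɹ/; each receives one epenthetic vowel.

1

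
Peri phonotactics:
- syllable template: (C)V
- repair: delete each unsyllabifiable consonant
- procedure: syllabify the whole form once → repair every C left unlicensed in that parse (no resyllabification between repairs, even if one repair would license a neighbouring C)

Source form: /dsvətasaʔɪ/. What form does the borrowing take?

vətasaʔɪ

Under (C)V, the unsyllabifiable consonants are /d/, /s/ (no codas are permitted; onsets are limited to one consonant).
Each unlicensed consonant is deleted: /d/, /s/.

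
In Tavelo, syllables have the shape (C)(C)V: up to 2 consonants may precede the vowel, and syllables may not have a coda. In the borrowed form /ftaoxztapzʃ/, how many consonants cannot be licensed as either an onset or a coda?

4

Syllabifying with onset maximization leaves /x/, /p/, /z/, /ʃ/ stranded (no codas are permitted; onsets may contain at most 2 consonants).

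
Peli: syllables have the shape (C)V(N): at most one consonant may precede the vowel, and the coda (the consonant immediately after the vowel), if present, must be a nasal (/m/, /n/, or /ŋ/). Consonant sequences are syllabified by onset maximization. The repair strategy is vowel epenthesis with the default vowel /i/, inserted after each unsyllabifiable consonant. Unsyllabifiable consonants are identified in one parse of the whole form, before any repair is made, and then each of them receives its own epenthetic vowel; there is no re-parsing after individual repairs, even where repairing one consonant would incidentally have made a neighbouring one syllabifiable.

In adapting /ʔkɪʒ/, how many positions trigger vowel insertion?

The unsyllabifiable consonants are /ʔ/, /ʒ/; each receives one epenthetic vowel.

2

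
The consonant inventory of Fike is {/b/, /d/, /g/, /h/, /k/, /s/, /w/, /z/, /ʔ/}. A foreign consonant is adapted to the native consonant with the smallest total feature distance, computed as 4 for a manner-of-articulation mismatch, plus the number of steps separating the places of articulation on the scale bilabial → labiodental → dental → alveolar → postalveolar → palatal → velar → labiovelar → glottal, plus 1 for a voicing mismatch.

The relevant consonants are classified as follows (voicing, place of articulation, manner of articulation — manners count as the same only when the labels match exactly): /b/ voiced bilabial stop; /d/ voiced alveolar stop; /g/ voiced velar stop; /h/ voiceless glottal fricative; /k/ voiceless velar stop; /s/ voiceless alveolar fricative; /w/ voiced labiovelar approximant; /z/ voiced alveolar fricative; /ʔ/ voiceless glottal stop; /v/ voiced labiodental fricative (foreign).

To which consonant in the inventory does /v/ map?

/z/ is closest: same manner (fricative), place distance 2 (labiodental→alveolar), same voicing; total 2. Next closest is /s/ at distance 3.

z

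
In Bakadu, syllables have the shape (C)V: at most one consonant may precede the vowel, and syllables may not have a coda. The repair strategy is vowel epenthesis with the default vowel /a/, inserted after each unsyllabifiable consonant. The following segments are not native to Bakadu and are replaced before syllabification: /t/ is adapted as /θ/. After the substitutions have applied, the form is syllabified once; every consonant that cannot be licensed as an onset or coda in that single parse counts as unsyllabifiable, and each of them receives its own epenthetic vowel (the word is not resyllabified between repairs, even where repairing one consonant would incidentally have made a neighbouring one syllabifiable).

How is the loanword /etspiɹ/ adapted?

Substitution: /t/ → /θ/, giving /eθspiɹ/.
Under (C)V, the unsyllabifiable consonants are /θ/, /s/, /ɹ/ (no codas are permitted; onsets are limited to one consonant).
Epenthesis after each stranded consonant: /θ/ → /θa/, /s/ → /sa/, /ɹ/ → /ɹa/.

eθasapiɹa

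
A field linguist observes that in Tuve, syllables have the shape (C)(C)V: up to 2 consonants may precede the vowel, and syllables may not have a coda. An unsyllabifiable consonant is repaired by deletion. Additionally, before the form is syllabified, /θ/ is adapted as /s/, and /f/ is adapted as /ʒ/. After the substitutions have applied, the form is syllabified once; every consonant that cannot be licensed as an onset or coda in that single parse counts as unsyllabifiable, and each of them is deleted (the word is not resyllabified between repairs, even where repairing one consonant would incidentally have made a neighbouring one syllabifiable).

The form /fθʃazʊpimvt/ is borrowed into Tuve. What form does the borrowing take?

sʃazʊpi

Substitution: /f/ → /ʒ/, /θ/ → /s/, giving /ʒsʃazʊpimvt/.
Syllabifying with onset maximization leaves /ʒ/, /m/, /v/, /t/ stranded (no codas are permitted; onsets may contain at most 2 consonants).
Each unlicensed consonant is deleted: /ʒ/, /m/, /v/, /t/.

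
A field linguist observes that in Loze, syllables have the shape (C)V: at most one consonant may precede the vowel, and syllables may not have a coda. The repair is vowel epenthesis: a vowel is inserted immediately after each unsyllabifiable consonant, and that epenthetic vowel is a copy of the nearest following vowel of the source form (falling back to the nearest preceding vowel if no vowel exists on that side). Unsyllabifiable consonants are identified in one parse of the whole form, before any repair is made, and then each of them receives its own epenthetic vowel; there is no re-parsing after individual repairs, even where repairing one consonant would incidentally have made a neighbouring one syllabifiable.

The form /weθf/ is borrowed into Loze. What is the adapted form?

weθefe

Syllabifying with onset maximization leaves /θ/, /f/ stranded (no codas are permitted; onsets are limited to one consonant).
Epenthesis after each stranded consonant: /θ/ → /θe/, /f/ → /fe/.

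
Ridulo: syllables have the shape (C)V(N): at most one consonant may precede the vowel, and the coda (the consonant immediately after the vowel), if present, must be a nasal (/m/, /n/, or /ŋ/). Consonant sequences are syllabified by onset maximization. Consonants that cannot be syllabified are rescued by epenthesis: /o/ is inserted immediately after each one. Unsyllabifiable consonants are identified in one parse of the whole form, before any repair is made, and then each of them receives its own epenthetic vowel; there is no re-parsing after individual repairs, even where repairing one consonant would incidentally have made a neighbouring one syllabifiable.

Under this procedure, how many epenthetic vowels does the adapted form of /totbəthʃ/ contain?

4

The unsyllabifiable consonants are /t/, /t/, /h/, /ʃ/; each receives one epenthetic vowel.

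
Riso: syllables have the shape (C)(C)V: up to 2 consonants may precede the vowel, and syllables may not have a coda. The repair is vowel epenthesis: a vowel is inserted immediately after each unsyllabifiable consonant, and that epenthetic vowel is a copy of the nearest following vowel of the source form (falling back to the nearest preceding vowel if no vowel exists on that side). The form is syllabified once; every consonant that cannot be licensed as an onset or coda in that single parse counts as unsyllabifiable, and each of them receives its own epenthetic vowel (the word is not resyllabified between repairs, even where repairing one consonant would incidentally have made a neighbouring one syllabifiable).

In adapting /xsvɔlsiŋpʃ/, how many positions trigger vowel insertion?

The unsyllabifiable consonants are /x/, /ŋ/, /p/, /ʃ/; each receives one epenthetic vowel.

4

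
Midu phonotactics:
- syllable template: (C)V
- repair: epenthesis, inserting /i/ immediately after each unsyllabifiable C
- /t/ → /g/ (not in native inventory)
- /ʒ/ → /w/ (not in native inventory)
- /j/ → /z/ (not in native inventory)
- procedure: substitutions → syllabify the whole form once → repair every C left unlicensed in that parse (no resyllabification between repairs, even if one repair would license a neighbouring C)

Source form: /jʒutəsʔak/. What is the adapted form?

ziwugəsiʔaki

Substitution: /j/ → /z/, /ʒ/ → /w/, /t/ → /g/, giving /zwugəsʔak/.
The consonants /z/, /s/, /k/ cannot be parsed into a legal (C)V syllable (no codas are permitted; onsets are limited to one consonant).
Each unlicensed consonant becomes the onset of a new syllable: /z/ → /zi/, /s/ → /si/, /k/ → /ki/.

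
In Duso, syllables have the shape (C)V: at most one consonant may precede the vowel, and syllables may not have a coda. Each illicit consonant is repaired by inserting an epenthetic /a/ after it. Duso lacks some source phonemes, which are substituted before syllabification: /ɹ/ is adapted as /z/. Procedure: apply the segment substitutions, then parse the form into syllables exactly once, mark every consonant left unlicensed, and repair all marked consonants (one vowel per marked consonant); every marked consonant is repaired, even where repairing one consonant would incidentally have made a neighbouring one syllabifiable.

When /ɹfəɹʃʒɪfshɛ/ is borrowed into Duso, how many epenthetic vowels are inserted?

5

After substitution the input is /zfəzʃʒɪfshɛ/.
The unsyllabifiable consonants are /z/, /z/, /ʃ/, /f/, /s/; each receives one epenthetic vowel.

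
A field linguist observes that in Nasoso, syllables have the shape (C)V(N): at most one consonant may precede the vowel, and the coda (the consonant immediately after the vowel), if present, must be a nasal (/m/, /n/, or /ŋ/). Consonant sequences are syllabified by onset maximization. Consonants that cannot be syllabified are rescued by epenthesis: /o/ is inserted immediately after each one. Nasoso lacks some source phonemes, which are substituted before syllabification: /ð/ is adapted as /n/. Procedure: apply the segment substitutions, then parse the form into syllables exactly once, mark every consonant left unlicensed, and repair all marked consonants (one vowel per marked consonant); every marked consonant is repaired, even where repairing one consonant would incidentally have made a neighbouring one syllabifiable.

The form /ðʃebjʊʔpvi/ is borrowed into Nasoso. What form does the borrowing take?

Substitution: /ð/ → /n/, giving /nʃebjʊʔpvi/.
Syllabifying with onset maximization leaves /n/, /b/, /ʔ/, /p/ stranded (only a nasal (/m/, /n/, or /ŋ/) is licensed in coda position; onsets are limited to one consonant).
Inserting the epenthetic vowel yields /n/ → /no/, /b/ → /bo/, /ʔ/ → /ʔo/, /p/ → /po/.

noʃebojʊʔopovi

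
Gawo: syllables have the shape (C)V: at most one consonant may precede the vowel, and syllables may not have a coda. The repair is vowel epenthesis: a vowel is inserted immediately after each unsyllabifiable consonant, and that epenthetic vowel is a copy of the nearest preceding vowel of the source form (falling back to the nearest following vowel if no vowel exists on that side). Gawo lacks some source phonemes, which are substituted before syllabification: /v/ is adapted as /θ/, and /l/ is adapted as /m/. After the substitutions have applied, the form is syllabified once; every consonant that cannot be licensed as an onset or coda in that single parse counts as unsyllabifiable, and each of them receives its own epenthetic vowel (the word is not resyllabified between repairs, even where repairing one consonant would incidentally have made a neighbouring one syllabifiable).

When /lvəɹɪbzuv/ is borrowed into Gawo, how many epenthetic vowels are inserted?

After substitution the input is /mθəɹɪbzuθ/.
The unsyllabifiable consonants are /m/, /b/, /θ/; each receives one epenthetic vowel.

3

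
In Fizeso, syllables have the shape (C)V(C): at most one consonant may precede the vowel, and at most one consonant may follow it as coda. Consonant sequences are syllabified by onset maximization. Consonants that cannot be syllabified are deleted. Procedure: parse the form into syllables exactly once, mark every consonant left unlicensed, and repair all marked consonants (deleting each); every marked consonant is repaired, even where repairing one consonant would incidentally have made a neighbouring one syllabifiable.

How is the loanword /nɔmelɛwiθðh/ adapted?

nɔmelɛwiθ

The consonants /ð/, /h/ cannot be parsed into a legal (C)V(C) syllable (at most one coda consonant is licensed; onsets are limited to one consonant).
Each unlicensed consonant is deleted: /ð/, /h/.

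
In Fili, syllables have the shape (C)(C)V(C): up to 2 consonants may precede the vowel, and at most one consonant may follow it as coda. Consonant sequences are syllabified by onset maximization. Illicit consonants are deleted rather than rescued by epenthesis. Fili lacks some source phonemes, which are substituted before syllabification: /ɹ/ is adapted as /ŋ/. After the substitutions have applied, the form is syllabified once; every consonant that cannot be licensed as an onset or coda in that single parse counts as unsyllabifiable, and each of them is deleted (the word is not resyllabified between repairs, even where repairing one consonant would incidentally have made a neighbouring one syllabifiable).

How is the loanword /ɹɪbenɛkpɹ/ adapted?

Substitution: /ɹ/ → /ŋ/, giving /ŋɪbenɛkpŋ/.
Syllabifying with onset maximization leaves /p/, /ŋ/ stranded (at most one coda consonant is licensed; onsets may contain at most 2 consonants).
Deletion applies to /p/, /ŋ/.

ŋɪbenɛk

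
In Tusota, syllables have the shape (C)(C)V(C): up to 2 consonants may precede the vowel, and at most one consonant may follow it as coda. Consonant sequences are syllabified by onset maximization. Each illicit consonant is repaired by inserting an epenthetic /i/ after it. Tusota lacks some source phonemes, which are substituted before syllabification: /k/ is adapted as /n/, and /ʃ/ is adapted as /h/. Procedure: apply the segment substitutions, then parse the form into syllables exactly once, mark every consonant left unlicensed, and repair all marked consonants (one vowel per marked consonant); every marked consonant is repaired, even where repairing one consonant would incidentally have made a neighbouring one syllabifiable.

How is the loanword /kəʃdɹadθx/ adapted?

Substitution: /k/ → /n/, /ʃ/ → /h/, giving /nəhdɹadθx/.
Under (C)(C)V(C), the unsyllabifiable consonants are /θ/, /x/ (at most one coda consonant is licensed; onsets may contain at most 2 consonants).
Each unlicensed consonant becomes the onset of a new syllable: /θ/ → /θi/, /x/ → /xi/.

nəhdɹadθixi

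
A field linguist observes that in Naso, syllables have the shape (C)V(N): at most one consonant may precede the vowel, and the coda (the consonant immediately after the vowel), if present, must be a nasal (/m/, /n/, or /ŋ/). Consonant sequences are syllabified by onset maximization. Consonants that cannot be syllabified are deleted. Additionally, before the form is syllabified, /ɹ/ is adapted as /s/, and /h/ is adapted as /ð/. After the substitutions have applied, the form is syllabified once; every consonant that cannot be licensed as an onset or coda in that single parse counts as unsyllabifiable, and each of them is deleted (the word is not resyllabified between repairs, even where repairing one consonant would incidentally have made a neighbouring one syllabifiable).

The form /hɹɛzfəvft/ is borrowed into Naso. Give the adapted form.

sɛfə

Substitution: /h/ → /ð/, /ɹ/ → /s/, giving /ðsɛzfəvft/.
Under (C)V(N), the unsyllabifiable consonants are /ð/, /z/, /v/, /f/, /t/ (only a nasal (/m/, /n/, or /ŋ/) is licensed in coda position; onsets are limited to one consonant).
Each unlicensed consonant is deleted: /ð/, /z/, /v/, /f/, /t/.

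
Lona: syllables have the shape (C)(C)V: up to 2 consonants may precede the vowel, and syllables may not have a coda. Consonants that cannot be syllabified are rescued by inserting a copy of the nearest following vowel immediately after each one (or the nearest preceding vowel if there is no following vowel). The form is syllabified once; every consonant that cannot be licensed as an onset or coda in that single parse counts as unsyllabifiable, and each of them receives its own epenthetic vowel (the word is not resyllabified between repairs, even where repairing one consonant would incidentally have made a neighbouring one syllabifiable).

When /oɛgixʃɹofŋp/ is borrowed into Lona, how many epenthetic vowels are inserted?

4

The unsyllabifiable consonants are /x/, /f/, /ŋ/, /p/; each receives one epenthetic vowel.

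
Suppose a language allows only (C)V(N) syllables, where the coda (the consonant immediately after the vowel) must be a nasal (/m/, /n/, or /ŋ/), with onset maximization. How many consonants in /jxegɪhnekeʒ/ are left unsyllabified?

3

Syllabifying with onset maximization leaves /j/, /h/, /ʒ/ stranded (only a nasal (/m/, /n/, or /ŋ/) is licensed in coda position; onsets are limited to one consonant).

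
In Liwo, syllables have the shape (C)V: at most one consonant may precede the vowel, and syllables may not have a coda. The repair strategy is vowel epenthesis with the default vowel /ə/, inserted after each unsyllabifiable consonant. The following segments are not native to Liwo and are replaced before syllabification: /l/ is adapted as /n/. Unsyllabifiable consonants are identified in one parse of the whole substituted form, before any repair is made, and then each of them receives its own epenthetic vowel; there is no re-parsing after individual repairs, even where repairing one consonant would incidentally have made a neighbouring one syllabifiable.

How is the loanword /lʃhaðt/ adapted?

nəʃəhaðətə

Substitution: /l/ → /n/, giving /nʃhaðt/.
Syllabifying with onset maximization leaves /n/, /ʃ/, /ð/, /t/ stranded (no codas are permitted; onsets are limited to one consonant).
Each unlicensed consonant becomes the onset of a new syllable: /n/ → /nə/, /ʃ/ → /ʃə/, /ð/ → /ðə/, /t/ → /tə/.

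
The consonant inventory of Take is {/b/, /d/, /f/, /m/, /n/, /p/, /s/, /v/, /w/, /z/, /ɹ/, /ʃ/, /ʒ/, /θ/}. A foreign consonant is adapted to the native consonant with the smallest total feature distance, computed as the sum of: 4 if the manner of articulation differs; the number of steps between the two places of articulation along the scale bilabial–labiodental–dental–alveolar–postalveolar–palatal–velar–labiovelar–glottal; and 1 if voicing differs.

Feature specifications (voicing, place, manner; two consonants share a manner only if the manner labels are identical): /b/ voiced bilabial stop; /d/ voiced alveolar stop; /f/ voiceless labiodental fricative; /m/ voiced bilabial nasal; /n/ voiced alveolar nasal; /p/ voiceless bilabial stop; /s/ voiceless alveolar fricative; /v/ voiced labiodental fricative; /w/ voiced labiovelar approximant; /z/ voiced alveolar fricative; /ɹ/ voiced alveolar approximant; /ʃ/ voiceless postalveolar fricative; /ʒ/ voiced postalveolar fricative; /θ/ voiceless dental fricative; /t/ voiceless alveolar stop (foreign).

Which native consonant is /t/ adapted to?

/d/ is closest: same manner (stop), place distance 0 (alveolar→alveolar), voicing differs (+1); total 1. Next closest is /p/ at distance 3.

d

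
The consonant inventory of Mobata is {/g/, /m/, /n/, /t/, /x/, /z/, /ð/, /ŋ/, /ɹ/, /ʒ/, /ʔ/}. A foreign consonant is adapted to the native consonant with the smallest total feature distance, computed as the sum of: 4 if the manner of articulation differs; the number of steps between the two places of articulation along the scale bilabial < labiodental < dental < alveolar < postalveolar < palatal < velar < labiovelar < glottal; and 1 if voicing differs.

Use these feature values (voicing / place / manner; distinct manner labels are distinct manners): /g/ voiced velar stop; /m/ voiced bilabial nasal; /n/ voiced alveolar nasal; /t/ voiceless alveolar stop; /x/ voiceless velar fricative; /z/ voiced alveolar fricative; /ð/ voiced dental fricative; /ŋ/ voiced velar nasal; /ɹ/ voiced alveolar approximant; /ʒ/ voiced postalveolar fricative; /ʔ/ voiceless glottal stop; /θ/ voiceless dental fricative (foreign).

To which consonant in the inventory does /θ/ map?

/ð/ is closest: same manner (fricative), place distance 0 (dental→dental), voicing differs (+1); total 1. Next closest is /z/ at distance 2.

ð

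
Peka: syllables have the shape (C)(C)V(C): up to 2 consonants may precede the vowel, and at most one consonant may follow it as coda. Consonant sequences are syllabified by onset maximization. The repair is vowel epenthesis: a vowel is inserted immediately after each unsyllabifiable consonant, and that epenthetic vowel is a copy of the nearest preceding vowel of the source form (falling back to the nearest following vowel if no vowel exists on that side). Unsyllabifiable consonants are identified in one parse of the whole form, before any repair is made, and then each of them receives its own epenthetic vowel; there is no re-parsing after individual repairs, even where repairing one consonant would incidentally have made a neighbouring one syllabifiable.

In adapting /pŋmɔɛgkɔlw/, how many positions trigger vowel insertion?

The unsyllabifiable consonants are /p/, /w/; each receives one epenthetic vowel.

2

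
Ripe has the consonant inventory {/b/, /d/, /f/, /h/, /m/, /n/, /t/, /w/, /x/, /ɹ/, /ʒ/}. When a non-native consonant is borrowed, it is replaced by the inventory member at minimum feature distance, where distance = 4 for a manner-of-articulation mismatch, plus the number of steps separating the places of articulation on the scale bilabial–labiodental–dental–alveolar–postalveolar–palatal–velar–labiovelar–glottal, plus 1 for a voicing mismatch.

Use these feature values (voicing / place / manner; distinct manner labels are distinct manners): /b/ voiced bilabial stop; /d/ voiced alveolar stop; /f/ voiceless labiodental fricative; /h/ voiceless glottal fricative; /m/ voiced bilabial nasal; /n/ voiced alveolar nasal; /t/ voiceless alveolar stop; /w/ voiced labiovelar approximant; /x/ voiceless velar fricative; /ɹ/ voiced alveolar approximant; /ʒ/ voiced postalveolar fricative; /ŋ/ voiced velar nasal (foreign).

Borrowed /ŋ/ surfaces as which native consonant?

/n/ is closest: same manner (nasal), place distance 3 (velar→alveolar), same voicing; total 3. Next closest is /w/ at distance 5.

n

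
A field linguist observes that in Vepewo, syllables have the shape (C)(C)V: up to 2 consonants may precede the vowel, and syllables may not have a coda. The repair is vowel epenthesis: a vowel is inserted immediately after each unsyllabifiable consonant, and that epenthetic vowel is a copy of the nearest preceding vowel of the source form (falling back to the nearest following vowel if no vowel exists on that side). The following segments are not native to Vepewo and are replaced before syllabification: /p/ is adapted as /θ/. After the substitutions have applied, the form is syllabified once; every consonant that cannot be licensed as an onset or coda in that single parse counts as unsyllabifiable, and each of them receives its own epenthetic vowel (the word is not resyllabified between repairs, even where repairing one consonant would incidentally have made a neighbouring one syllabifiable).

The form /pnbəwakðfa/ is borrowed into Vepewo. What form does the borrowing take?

Substitution: /p/ → /θ/, giving /θnbəwakðfa/.
Under (C)(C)V, the unsyllabifiable consonants are /θ/, /k/ (no codas are permitted; onsets may contain at most 2 consonants).
Epenthesis after each stranded consonant: /θ/ → /θə/, /k/ → /ka/.

θənbəwakaðfa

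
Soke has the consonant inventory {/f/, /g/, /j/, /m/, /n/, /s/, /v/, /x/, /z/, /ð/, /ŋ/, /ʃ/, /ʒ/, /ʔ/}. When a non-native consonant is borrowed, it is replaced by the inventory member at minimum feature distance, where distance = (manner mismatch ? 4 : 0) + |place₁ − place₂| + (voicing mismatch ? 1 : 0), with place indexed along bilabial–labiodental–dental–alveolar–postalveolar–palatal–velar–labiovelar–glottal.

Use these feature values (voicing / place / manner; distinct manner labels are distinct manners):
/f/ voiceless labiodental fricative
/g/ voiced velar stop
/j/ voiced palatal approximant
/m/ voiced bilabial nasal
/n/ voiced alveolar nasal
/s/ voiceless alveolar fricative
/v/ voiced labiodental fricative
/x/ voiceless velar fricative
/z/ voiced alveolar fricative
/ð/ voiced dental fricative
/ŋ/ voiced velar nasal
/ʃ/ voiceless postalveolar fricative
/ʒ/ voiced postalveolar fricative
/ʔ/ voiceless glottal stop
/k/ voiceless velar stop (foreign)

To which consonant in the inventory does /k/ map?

g

/g/ is closest: same manner (stop), place distance 0 (velar→velar), voicing differs (+1); total 1. Next closest is /ʔ/ at distance 2.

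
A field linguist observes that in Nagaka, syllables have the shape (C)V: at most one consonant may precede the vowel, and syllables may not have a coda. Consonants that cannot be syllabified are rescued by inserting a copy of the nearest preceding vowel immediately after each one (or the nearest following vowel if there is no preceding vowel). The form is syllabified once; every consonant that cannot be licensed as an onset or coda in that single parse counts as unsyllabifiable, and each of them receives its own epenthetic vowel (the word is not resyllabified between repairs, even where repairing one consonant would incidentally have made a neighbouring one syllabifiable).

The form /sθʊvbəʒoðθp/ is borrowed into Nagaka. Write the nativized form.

Syllabifying with onset maximization leaves /s/, /v/, /ð/, /θ/, /p/ stranded (no codas are permitted; onsets are limited to one consonant).
Inserting the epenthetic vowel yields /s/ → /sʊ/, /v/ → /vʊ/, /ð/ → /ðo/, /θ/ → /θo/, /p/ → /po/.

sʊθʊvʊbəʒoðoθopo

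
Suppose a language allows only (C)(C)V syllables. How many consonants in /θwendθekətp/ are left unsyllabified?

The consonants /n/, /t/, /p/ cannot be parsed into a legal (C)(C)V syllable (no codas are permitted; onsets may contain at most 2 consonants).

3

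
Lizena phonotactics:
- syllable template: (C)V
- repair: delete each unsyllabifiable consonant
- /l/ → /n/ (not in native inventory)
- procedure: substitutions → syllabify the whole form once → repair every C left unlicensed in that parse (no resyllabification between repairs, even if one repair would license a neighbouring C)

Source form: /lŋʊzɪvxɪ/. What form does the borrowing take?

Substitution: /l/ → /n/, giving /nŋʊzɪvxɪ/.
The consonants /n/, /v/ cannot be parsed into a legal (C)V syllable (no codas are permitted; onsets are limited to one consonant).
Deletion applies to /n/, /v/.

ŋʊzɪxɪ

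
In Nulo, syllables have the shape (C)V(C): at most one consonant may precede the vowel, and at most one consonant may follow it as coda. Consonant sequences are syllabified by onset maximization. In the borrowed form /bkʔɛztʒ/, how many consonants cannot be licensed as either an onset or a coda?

The consonants /b/, /k/, /t/, /ʒ/ cannot be parsed into a legal (C)V(C) syllable (at most one coda consonant is licensed; onsets are limited to one consonant).

4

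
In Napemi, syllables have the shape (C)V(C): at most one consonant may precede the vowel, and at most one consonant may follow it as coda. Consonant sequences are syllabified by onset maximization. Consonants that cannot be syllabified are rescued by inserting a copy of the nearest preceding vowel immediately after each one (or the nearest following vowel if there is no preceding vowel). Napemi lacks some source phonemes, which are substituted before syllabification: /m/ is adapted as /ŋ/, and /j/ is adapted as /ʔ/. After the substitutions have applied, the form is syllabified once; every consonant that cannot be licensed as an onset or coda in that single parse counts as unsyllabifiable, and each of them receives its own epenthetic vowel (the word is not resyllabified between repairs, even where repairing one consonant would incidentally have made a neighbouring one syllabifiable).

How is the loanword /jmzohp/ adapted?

Substitution: /j/ → /ʔ/, /m/ → /ŋ/, giving /ʔŋzohp/.
The consonants /ʔ/, /ŋ/, /p/ cannot be parsed into a legal (C)V(C) syllable (at most one coda consonant is licensed; onsets are limited to one consonant).
Each unlicensed consonant becomes the onset of a new syllable: /ʔ/ → /ʔo/, /ŋ/ → /ŋo/, /p/ → /po/.

ʔoŋozohpo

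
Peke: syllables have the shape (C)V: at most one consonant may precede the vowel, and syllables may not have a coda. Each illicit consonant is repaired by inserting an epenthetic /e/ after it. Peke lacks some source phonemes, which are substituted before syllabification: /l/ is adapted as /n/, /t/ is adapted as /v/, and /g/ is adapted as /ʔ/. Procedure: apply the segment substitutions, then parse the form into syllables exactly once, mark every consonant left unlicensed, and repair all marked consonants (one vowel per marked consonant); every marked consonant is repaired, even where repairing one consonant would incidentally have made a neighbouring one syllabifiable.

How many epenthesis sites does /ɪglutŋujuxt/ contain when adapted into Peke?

After substitution the input is /ɪʔnuvŋujuxv/.
The unsyllabifiable consonants are /ʔ/, /v/, /x/, /v/; each receives one epenthetic vowel.

4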